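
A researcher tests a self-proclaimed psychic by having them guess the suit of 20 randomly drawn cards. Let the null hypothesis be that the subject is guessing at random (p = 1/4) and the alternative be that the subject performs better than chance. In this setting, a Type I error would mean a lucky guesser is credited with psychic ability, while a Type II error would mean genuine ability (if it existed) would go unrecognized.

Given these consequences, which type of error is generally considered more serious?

The Type I consequence (a lucky guesser is credited with psychic ability) is more severe than the Type II consequence (genuine ability (if it existed) would go unrecognized).

Type I error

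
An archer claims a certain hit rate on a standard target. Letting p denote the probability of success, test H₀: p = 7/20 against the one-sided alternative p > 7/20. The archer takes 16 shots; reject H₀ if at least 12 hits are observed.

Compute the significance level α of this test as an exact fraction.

α = P(reject H₀ | H₀ true) = P(K ≥ 12 | p = 7/20), with K ~ Binomial(16, 7/20).
Summing C(16,j)(7/20)^j(13/20)^{16−j} for j = 12,…,16 gives 34138552149875229/26214400000000000000.

34138552149875229/26214400000000000000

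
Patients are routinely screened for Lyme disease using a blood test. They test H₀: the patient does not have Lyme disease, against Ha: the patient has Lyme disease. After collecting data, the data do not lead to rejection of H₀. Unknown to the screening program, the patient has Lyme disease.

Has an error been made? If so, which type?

Type II error

H₀ was not rejected, but H₀ is actually false.
Failing to reject a false null hypothesis is a Type II error (false negative).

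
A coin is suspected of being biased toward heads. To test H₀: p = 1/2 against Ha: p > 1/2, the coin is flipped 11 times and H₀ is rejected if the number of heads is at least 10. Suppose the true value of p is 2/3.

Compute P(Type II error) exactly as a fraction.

Under the alternative p = 2/3, K ~ Binomial(11, 2/3); β is the probability the test does not reject, P(K < 10).
Equivalently, β = 1 − P(K ≥ 10) = 163835/177147.

163835/177147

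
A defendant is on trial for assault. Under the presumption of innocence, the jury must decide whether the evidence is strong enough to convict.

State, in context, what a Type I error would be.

With the conventional null hypothesis that the defendant is innocent:
A Type I error is rejecting H₀ when H₀ is true.
Here that means convicting the defendant when actually the defendant is innocent.

A Type I error would mean concluding that the defendant is guilty when in fact the defendant is innocent.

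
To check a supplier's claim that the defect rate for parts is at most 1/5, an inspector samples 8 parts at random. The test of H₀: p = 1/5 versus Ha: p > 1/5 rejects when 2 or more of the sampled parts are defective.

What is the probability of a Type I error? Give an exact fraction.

The significance level is the probability, assuming p = 1/5, of seeing 2 or more defectives in 8 draws.
α = 1 − P(X ≤ 1) = 1 − 196608/390625 = 194017/390625.

194017/390625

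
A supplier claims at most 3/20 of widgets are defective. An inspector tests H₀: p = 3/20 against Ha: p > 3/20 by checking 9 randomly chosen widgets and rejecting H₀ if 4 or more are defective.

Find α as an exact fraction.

Under H₀, Y ~ Binomial(9, 3/20); the Type I error rate is P(Y ≥ 4).
Computing the lower-tail complement: 1 − 123656765987/128000000000 = 4343234013/128000000000.

4343234013/128000000000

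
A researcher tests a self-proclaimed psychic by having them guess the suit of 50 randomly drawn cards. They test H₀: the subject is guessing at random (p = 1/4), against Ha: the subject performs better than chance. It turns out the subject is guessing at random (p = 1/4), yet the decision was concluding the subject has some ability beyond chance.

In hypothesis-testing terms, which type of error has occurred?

'Concluding the subject has some ability beyond chance' corresponds to rejecting H₀.
H₀ was rejected but H₀ is true — a Type I error (false positive).

Type I error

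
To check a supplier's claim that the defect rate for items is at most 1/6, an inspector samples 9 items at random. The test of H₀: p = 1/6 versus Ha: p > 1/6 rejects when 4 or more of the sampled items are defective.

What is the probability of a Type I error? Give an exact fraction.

241973/5038848

The significance level is the probability, assuming p = 1/6, of seeing 4 or more defectives in 9 draws.
α = 1 − P(X ≤ 3) = 1 − 4796875/5038848 = 241973/5038848.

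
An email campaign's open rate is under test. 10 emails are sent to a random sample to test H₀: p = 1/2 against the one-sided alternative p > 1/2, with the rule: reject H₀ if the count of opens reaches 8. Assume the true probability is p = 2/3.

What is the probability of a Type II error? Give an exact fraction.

13795/19683

Under the alternative p = 2/3, X ~ Binomial(10, 2/3); β is the probability the test does not reject, P(X < 8).
Adding the binomial probabilities P(X=0)+…+P(X=7) at p = 2/3 gives 13795/19683.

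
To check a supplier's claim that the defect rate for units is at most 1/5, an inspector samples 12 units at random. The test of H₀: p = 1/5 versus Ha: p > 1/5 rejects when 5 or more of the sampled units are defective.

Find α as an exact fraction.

3542749/48828125

Under H₀, K ~ Binomial(12, 1/5); the Type I error rate is P(K ≥ 5).
Via the complement, α = 1 − Σ_{j=0}^{4} C(12,j)(1/5)^j(4/5)^{12-j} = 3542749/48828125.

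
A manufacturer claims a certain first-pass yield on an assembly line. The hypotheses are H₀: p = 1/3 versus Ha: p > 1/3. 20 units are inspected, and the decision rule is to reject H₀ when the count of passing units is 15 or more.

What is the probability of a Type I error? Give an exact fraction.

The Type I error probability is α = P(K ≥ 15) computed under H₀, where K ~ Binomial(20, 1/3).
P(K ≥ 15) = Σ_{j=15}^{20} C(20,j)·(1/3)^j·(2/3)^{20-j} = 64841/387420489.

64841/387420489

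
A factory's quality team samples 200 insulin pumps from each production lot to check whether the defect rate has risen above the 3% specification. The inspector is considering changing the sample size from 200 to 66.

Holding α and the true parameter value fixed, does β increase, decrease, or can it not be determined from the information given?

With less data the test statistic is noisier; under Ha, more outcomes land inside the acceptance region.

It increases.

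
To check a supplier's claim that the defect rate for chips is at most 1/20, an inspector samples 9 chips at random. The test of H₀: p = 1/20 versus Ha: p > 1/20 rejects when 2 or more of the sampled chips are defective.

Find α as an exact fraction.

α = P(reject H₀ | H₀ true) = P(X ≥ 2 | p = 1/20), X ~ Binomial(9, 1/20).
α = 1 − P(X ≤ 1) = 1 − 118884941287/128000000000 = 9115058713/128000000000.

9115058713/128000000000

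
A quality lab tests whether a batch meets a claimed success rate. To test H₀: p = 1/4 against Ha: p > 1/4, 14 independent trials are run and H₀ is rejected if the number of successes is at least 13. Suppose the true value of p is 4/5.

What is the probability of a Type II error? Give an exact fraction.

β = P(fail to reject H₀ | Ha true) = P(S ≤ 12 | p = 4/5), S ~ Binomial(14, 4/5).
Equivalently, β = 1 − P(S ≥ 13) = 4895556073/6103515625.

4895556073/6103515625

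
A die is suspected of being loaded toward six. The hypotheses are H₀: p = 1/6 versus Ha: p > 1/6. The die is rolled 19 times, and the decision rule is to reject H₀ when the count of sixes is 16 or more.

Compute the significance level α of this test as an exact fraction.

Under H₀, K ~ Binomial(19, 1/6), and α = P(K ≥ 16).
P(K ≥ 16) = Σ_{j=16}^{19} C(19,j)·(1/6)^j·(5/6)^{19-j} = 581/2821109907456.

581/2821109907456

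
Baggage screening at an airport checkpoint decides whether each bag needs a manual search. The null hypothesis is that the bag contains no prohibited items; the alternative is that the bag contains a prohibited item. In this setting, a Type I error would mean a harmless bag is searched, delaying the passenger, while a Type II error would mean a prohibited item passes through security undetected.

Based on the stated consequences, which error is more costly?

Type II error

The Type II consequence (a prohibited item passes through security undetected) is more severe than the Type I consequence (a harmless bag is searched, delaying the passenger).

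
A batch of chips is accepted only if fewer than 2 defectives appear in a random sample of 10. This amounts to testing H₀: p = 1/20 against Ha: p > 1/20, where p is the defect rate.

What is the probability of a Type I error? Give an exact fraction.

α = P(reject H₀ | H₀ true) = P(Y ≥ 2 | p = 1/20), Y ~ Binomial(10, 1/20).
α = 1 − P(Y ≤ 1) = 1 − 9357943235591/10240000000000 = 882056764409/10240000000000.

882056764409/10240000000000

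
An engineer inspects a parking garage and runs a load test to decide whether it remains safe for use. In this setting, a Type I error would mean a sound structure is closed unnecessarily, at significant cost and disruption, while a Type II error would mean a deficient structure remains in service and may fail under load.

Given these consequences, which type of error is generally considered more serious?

Type II error

The Type II consequence (a deficient structure remains in service and may fail under load) is more severe than the Type I consequence (a sound structure is closed unnecessarily, at significant cost and disruption).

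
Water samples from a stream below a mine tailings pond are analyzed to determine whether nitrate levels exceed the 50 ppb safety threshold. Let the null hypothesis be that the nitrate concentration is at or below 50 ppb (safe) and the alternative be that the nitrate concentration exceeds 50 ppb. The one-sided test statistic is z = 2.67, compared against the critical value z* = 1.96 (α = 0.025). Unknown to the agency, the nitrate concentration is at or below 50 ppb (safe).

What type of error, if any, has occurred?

Since z = 2.67 > z* = 1.96, H₀ is rejected.
H₀ is true (actually the nitrate concentration is at or below 50 ppb (safe)).
Rejecting a true H₀ is a Type I error.

Type I error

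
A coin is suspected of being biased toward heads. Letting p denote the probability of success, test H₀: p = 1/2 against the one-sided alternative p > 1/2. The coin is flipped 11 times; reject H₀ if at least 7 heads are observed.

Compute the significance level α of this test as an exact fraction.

281/1024

Under H₀, X ~ Binomial(11, 1/2), and α = P(X ≥ 7).
That's C(11,7) + C(11,8) + C(11,9) + C(11,10) + C(11,11) over 2^11, i.e. (330 + 165 + 55 + 11 + 1)/2048 = 562/2048 = 281/1024.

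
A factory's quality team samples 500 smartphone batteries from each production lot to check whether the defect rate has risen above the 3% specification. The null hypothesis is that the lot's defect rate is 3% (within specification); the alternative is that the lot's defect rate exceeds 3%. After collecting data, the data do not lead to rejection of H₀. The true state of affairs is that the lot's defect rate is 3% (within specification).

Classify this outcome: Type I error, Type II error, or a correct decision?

Neither — the decision is correct.

The test retained a true H₀ — the decision matches the true state.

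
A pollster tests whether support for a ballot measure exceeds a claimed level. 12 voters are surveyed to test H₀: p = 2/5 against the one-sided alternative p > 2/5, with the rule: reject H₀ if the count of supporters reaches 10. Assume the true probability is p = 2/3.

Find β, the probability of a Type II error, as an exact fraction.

435185/531441

β = P(fail to reject H₀ | Ha true) = P(S ≤ 9 | p = 2/3), S ~ Binomial(12, 2/3).
Summing C(12,j)·(2/3)^j·(1/3)^{12-j} for j = 0..9 gives 435185/531441.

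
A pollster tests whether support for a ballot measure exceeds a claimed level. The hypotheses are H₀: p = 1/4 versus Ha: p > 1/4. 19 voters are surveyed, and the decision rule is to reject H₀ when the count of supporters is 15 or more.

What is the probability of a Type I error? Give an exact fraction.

85429/68719476736

Under H₀, S ~ Binomial(19, 1/4), and α = P(S ≥ 15).
Summing C(19,j)(1/4)^j(3/4)^{19−j} for j = 15,…,19 gives 85429/68719476736.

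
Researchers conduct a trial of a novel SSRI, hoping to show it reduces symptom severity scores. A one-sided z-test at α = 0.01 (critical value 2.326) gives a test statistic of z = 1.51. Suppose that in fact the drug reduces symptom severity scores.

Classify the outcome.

The conventional null hypothesis is that the drug has no effect on symptom severity scores.
Since z = 1.51 ≤ z* = 2.326, H₀ is not rejected.
H₀ is false (actually the drug reduces symptom severity scores).
Failing to reject a false H₀ is a Type II error.

Type II error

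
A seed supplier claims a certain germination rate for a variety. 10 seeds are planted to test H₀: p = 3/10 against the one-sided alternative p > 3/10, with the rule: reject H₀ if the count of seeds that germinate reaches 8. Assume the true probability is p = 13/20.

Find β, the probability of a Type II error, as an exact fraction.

1890285078059/2560000000000

Under the alternative p = 13/20, S ~ Binomial(10, 13/20); β is the probability the test does not reject, P(S < 8).
Adding the binomial probabilities P(S=0)+…+P(S=7) at p = 13/20 gives 1890285078059/2560000000000.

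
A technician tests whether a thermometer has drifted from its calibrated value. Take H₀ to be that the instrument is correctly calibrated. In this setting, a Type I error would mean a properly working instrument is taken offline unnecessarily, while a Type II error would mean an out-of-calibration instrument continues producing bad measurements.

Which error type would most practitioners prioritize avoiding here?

The Type II consequence (an out-of-calibration instrument continues producing bad measurements) is more severe than the Type I consequence (a properly working instrument is taken offline unnecessarily).

Type II error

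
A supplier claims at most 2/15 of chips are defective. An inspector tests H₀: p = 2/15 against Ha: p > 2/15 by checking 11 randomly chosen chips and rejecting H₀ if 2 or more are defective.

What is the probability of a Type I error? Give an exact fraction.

764941728932/1729951171875

The significance level is the probability, assuming p = 2/15, of seeing 2 or more defectives in 11 draws.
Via the complement, α = 1 − Σ_{j=0}^{1} C(11,j)(2/15)^j(13/15)^{11-j} = 764941728932/1729951171875.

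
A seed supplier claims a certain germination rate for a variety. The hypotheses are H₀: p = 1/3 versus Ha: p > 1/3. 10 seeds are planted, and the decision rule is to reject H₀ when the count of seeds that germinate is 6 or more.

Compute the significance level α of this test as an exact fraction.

Under H₀, S ~ Binomial(10, 1/3), and α = P(S ≥ 6).
P(S ≥ 6) = Σ_{j=6}^{10} C(10,j)·(1/3)^j·(2/3)^{10-j} = 1507/19683.

1507/19683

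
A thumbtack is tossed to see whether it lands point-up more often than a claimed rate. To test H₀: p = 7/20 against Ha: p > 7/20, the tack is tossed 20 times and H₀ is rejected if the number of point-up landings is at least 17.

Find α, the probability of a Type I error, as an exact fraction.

637973598365478054631/104857600000000000000000000

α = P(reject H₀ | H₀ true) = P(X ≥ 17 | p = 7/20), with X ~ Binomial(20, 7/20).
Adding the binomial terms for j = 17 through 20 with p = 7/20 yields 637973598365478054631/104857600000000000000000000.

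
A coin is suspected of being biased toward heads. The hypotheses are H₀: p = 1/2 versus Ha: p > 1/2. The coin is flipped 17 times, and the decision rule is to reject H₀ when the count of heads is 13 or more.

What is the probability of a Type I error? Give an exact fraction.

The Type I error probability is α = P(K ≥ 13) computed under H₀, where K ~ Binomial(17, 1/2).
That's C(17,13) + C(17,14) + C(17,15) + C(17,16) + C(17,17) over 2^17, i.e. (2380 + 680 + 136 + 17 + 1)/131072 = 3214/131072 = 1607/65536.

1607/65536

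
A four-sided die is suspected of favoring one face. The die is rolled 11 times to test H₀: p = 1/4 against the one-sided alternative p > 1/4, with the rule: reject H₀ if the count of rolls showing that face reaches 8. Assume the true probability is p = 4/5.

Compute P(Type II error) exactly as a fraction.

A Type II error is failing to reject when Ha holds: with p = 4/5, β = P(S ≤ 7).
Equivalently, β = 1 − P(S ≥ 8) = 12589/78125.

12589/78125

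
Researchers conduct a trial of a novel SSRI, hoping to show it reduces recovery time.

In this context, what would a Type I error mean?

A Type I error would mean concluding that the drug reduces recovery time when in fact the drug has no effect on recovery time.

With the conventional null hypothesis that the drug has no effect on recovery time:
A Type I error is rejecting H₀ when H₀ is true.
Here that means concluding that the drug is effective when actually the drug has no effect on recovery time.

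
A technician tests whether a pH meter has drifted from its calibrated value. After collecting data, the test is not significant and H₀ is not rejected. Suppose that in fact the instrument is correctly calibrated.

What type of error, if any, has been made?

The conventional null hypothesis here is that the instrument is correctly calibrated.
The test retained a true H₀ — the decision matches the true state.

Neither — the decision is correct.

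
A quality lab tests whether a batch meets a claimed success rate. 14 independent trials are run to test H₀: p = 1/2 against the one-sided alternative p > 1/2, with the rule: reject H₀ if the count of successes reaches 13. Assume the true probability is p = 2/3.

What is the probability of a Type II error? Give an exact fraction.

4651897/4782969

A Type II error is failing to reject when Ha holds: with p = 2/3, β = P(S ≤ 12).
Equivalently, β = 1 − P(S ≥ 13) = 4651897/4782969.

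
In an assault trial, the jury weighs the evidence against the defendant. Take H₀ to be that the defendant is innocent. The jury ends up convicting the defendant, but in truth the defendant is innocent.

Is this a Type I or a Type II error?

Type I error

'Convicting the defendant' corresponds to rejecting H₀.
H₀ was rejected but H₀ is true — a Type I error (false positive).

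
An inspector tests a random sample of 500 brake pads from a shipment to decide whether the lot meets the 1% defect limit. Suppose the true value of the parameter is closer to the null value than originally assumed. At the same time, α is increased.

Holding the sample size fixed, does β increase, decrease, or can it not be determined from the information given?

Cannot be determined from the information given.

The first change alone would make β increase; the second alone would make β decrease. Which effect dominates depends on the magnitudes, which are not given.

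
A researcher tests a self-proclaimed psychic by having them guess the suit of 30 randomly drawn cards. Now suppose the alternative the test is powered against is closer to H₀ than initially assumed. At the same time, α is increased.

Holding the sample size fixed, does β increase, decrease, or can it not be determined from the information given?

The first change alone would make β increase; the second alone would make β decrease. Which effect dominates depends on the magnitudes, which are not given.

Cannot be determined from the information given.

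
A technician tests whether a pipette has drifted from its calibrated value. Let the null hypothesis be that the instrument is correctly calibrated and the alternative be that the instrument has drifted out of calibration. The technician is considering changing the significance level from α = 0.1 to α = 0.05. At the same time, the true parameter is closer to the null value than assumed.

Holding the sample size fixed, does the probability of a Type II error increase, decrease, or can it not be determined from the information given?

A smaller α moves the rejection region further into the tail. With the alternative true, more outcomes now fall outside the rejection region, so failing to reject becomes more likely. A smaller departure from H₀ means the test statistic under Ha is distributed closer to where it would be under H₀; rejection becomes less likely. Both changes push β in the same direction.

It increases.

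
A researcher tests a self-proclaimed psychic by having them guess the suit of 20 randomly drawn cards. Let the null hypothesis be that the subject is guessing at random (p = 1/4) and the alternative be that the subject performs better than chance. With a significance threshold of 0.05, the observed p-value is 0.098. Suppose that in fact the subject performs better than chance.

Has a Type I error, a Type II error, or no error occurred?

Type II error

Since p = 0.098 ≥ α = 0.05, H₀ is not rejected.
H₀ is false (actually the subject performs better than chance).
Failing to reject a false H₀ is a Type II error.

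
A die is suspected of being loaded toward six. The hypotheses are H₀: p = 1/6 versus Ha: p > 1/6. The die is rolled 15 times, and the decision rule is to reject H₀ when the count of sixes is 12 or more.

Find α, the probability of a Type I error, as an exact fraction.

The Type I error probability is α = P(X ≥ 12) computed under H₀, where X ~ Binomial(15, 1/6).
Adding the binomial terms for j = 12 through 15 with p = 1/6 yields 7447/58773123072.

7447/58773123072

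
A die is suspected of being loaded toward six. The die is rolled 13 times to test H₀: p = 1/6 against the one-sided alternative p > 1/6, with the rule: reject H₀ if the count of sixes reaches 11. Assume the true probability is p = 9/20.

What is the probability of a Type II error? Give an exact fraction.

40790448134932573/40960000000000000

A Type II error is failing to reject when Ha holds: with p = 9/20, β = P(K ≤ 10).
Summing C(13,j)·(9/20)^j·(11/20)^{13-j} for j = 0..10 gives 40790448134932573/40960000000000000.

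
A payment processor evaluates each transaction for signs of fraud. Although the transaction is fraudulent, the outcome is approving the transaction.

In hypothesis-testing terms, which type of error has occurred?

Type II error

The null hypothesis here is that the transaction is legitimate.
'Approving the transaction' corresponds to failing to reject H₀.
H₀ was not rejected but H₀ is false — a Type II error (false negative).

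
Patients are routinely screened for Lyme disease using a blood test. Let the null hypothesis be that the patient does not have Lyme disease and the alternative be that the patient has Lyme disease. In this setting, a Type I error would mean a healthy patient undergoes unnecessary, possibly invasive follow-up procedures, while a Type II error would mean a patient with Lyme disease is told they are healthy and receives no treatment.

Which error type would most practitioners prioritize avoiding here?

Type II error

The Type II consequence (a patient with Lyme disease is told they are healthy and receives no treatment) is more severe than the Type I consequence (a healthy patient undergoes unnecessary, possibly invasive follow-up procedures).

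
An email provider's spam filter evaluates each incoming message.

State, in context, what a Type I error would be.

A Type I error would mean concluding that the message is spam when in fact the message is legitimate (not spam).

With the conventional null hypothesis that the message is legitimate (not spam):
A Type I error is rejecting H₀ when H₀ is true.
Here that means sending the message to the spam folder when actually the message is legitimate (not spam).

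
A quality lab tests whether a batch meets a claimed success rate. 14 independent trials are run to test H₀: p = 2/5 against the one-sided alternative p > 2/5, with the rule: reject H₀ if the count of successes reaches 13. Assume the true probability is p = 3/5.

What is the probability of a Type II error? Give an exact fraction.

A Type II error is failing to reject when Ha holds: with p = 3/5, β = P(K ≤ 12).
Summing C(14,j)·(3/5)^j·(2/5)^{14-j} for j = 0..12 gives 6054091612/6103515625.

6054091612/6103515625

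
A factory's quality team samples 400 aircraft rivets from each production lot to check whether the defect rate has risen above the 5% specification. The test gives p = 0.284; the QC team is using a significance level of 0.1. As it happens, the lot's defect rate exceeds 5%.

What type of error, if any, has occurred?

Type II error

The conventional null hypothesis is that the lot's defect rate is 5% (within specification).
Since p = 0.284 ≥ α = 0.1, H₀ is not rejected.
H₀ is false (actually the lot's defect rate exceeds 5%).
Failing to reject a false H₀ is a Type II error.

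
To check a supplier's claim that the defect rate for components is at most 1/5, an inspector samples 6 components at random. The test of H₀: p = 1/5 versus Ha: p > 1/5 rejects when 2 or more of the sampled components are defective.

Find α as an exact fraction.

Under H₀, S ~ Binomial(6, 1/5); the Type I error rate is P(S ≥ 2).
Via the complement, α = 1 − Σ_{j=0}^{1} C(6,j)(1/5)^j(4/5)^{6-j} = 1077/3125.

1077/3125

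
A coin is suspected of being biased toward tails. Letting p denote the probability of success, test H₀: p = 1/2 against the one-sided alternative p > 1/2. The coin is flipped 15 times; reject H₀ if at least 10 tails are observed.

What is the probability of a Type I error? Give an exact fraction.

309/2048

α = P(reject H₀ | H₀ true) = P(S ≥ 10 | p = 1/2), with S ~ Binomial(15, 1/2).
P(S ≥ 10) = [C(15,10) + C(15,11) + C(15,12) + C(15,13) + C(15,14) + C(15,15)] / 2^15 = (3003 + 1365 + 455 + 105 + 15 + 1) / 32768 = 4944/32768 = 309/2048.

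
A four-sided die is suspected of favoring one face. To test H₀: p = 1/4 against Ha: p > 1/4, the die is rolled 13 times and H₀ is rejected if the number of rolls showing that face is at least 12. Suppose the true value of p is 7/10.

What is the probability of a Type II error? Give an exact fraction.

β = P(fail to reject H₀ | Ha true) = P(X ≤ 11 | p = 7/10), X ~ Binomial(13, 7/10).
Summing C(13,j)·(7/10)^j·(3/10)^{13-j} for j = 0..11 gives 4681650394377/5000000000000.

4681650394377/5000000000000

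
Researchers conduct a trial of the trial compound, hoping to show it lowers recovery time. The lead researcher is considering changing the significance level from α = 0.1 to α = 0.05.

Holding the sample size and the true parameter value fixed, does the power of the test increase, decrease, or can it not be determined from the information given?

Lowering α raises the bar for rejection; under Ha, the test now fails to reject on outcomes it previously would have rejected.
Since power = 1 − β and β increases, power decreases.

It decreases.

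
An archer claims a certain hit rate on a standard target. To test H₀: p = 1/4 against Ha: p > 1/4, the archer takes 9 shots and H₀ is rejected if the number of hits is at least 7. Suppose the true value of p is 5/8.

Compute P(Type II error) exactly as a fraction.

24101307/33554432

Under the alternative p = 5/8, K ~ Binomial(9, 5/8); β is the probability the test does not reject, P(K < 7).
Equivalently, β = 1 − P(K ≥ 7) = 24101307/33554432.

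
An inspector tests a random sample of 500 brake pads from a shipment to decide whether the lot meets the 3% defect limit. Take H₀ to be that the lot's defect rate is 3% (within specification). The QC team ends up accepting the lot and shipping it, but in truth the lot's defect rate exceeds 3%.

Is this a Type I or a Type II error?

Type II error

'Accepting the lot and shipping it' corresponds to failing to reject H₀.
H₀ was not rejected but H₀ is false — a Type II error (false negative).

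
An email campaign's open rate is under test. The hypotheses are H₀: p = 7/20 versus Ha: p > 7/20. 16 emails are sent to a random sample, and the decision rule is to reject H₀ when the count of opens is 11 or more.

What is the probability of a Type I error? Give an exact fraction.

4060307786148717957/655360000000000000000

Under H₀, X ~ Binomial(16, 7/20), and α = P(X ≥ 11).
Summing C(16,j)(7/20)^j(13/20)^{16−j} for j = 11,…,16 gives 4060307786148717957/655360000000000000000.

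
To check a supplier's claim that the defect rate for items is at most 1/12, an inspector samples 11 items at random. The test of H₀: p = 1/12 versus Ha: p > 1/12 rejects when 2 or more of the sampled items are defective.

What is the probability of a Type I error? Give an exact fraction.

α = P(reject H₀ | H₀ true) = P(S ≥ 2 | p = 1/12), S ~ Binomial(11, 1/12).
α = 1 − P(S ≤ 1) = 1 − 285311670611/371504185344 = 86192514733/371504185344.

86192514733/371504185344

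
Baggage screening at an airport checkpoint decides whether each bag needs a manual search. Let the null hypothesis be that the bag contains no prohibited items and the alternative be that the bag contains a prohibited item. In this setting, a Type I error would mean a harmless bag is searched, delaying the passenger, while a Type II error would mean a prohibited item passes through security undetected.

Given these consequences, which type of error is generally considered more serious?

Type II error

The Type II consequence (a prohibited item passes through security undetected) is more severe than the Type I consequence (a harmless bag is searched, delaying the passenger).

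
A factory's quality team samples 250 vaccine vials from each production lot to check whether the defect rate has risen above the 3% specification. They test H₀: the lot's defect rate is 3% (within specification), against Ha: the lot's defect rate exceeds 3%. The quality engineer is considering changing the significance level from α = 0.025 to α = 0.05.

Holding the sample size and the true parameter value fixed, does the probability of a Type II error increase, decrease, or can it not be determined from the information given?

Relaxing α lowers the evidence threshold; under Ha, outcomes that previously fell short now trigger rejection.

It decreases.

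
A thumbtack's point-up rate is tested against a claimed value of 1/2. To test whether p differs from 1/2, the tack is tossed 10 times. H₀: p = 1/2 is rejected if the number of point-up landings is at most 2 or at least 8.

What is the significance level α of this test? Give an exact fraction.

α = P(X ≤ 2 or X ≥ 8 | p = 1/2), X ~ Binomial(10, 1/2).
The two tails are symmetric, so α = 2·(1 + 10 + 45)/2^10 = 112/1024 = 7/64.

7/64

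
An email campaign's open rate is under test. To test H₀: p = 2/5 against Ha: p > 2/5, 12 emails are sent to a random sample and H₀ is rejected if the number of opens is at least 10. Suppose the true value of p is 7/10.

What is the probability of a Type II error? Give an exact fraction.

Under the alternative p = 7/10, S ~ Binomial(12, 7/10); β is the probability the test does not reject, P(S < 10).
Summing C(12,j)·(7/10)^j·(3/10)^{12-j} for j = 0..9 gives 149436930429/200000000000.

149436930429/200000000000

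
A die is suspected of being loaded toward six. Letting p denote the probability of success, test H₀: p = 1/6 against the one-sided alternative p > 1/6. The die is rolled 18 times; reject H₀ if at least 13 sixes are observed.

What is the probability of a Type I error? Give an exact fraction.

Under H₀, S ~ Binomial(18, 1/6), and α = P(S ≥ 13).
Adding the binomial terms for j = 13 through 18 with p = 1/6 yields 3599177/12694994583552.

3599177/12694994583552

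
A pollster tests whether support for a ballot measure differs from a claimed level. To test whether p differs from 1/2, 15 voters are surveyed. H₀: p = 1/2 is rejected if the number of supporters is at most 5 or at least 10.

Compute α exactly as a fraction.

309/1024

The significance level is the null-hypothesis probability of the rejection region {≤5} ∪ {≥10}.
The two tails are symmetric, so α = 2·(1 + 15 + 105 + 455 + 1365 + 3003)/2^15 = 9888/32768 = 309/1024.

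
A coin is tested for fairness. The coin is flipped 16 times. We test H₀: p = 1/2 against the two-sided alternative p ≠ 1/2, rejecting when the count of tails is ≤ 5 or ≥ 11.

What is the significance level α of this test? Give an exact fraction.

α = P(X ≤ 5 or X ≥ 11 | p = 1/2), X ~ Binomial(16, 1/2).
Each tail has probability (1 + 16 + 120 + 560 + 1820 + 4368)/65536; doubling gives α = 13770/65536 = 6885/32768.

6885/32768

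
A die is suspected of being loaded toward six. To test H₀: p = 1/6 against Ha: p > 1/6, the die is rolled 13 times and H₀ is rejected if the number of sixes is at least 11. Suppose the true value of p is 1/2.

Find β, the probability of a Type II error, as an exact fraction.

A Type II error is failing to reject when Ha holds: with p = 1/2, β = P(Y ≤ 10).
Equivalently, β = 1 − P(Y ≥ 11) = 2025/2048.

2025/2048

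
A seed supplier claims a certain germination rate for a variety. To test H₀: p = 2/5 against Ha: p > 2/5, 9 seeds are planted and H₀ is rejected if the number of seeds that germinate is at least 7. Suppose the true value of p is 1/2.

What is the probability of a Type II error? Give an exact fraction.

β = P(fail to reject H₀ | Ha true) = P(S ≤ 6 | p = 1/2), S ~ Binomial(9, 1/2).
Equivalently, β = 1 − P(S ≥ 7) = 233/256.

233/256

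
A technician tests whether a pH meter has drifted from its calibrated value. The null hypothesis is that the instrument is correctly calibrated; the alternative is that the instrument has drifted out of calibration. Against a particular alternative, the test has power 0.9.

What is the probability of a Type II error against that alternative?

Power = 1 − β, so β = 1 − 0.9 = 0.1.

0.1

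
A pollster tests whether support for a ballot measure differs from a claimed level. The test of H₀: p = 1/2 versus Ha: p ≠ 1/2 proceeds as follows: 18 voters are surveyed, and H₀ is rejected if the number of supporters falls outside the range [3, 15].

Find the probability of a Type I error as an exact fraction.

The significance level is the null-hypothesis probability of the rejection region {≤2} ∪ {≥16}.
By symmetry, α = 2·P(Y ≤ 2) = 2·(1 + 18 + 153)/262144 = 344/262144 = 43/32768.

43/32768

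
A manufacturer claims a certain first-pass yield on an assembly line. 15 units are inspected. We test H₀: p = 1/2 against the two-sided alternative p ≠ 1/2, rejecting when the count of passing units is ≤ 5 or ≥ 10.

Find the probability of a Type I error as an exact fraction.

309/1024

Under H₀, X ~ Binomial(15, 1/2); α is the probability of landing in either tail, P(X ≤ 5) + P(X ≥ 10).
Each tail has probability (1 + 15 + 105 + 455 + 1365 + 3003)/32768; doubling gives α = 9888/32768 = 309/1024.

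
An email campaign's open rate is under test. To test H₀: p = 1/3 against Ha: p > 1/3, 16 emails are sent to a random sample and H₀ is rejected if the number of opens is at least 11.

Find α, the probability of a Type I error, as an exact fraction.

19321/4782969

α = P(reject H₀ | H₀ true) = P(K ≥ 11 | p = 1/3), with K ~ Binomial(16, 1/3).
P(K ≥ 11) = Σ_{j=11}^{16} C(16,j)·(1/3)^j·(2/3)^{16-j} = 19321/4782969.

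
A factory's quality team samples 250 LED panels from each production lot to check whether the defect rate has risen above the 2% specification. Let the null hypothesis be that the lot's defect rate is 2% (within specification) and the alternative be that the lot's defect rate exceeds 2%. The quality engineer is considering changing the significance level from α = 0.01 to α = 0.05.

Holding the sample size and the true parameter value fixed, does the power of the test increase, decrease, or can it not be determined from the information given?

A larger α widens the rejection region, so when the alternative is true more outcomes lead to rejection — failing to reject becomes less likely.
Since power = 1 − β and β decreases, power increases.

It increases.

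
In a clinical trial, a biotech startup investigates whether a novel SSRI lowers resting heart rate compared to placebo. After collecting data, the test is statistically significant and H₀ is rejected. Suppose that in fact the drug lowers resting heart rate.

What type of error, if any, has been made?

Neither — the decision is correct.

The conventional null hypothesis here is that the drug has no effect on resting heart rate.
The test rejected a false H₀ — the decision matches the true state.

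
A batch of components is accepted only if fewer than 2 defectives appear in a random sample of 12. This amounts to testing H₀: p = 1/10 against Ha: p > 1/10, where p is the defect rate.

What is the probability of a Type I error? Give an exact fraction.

Under H₀, K ~ Binomial(12, 1/10); the Type I error rate is P(K ≥ 2).
α = 1 − P(K ≤ 1) = 1 − 659002251789/1000000000000 = 340997748211/1000000000000.

340997748211/1000000000000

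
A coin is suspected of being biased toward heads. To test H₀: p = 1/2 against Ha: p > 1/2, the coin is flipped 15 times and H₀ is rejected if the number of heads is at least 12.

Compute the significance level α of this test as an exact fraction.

The Type I error probability is α = P(K ≥ 12) computed under H₀, where K ~ Binomial(15, 1/2).
Summing the upper tail: (455 + 105 + 15 + 1) / 2^15 = 576/32768 = 9/512.

9/512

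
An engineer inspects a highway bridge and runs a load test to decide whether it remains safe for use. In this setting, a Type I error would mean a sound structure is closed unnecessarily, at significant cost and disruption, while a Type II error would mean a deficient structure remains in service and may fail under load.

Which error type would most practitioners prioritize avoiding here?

Type II error

The Type II consequence (a deficient structure remains in service and may fail under load) is more severe than the Type I consequence (a sound structure is closed unnecessarily, at significant cost and disruption).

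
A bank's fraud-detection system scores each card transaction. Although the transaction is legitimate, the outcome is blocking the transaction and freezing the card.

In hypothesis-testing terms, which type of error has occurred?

The null hypothesis here is that the transaction is legitimate.
'Blocking the transaction and freezing the card' corresponds to rejecting H₀.
H₀ was rejected but H₀ is true — a Type I error (false positive).

Type I error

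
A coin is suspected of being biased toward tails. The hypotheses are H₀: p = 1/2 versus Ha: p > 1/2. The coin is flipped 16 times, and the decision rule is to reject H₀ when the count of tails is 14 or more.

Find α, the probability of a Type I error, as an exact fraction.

137/65536

Under H₀, X ~ Binomial(16, 1/2), and α = P(X ≥ 14).
Summing the upper tail: (120 + 16 + 1) / 2^16 = 137/65536.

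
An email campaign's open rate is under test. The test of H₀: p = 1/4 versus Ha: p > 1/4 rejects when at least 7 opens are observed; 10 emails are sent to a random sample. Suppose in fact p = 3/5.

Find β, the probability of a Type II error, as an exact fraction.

Under the alternative p = 3/5, Y ~ Binomial(10, 3/5); β is the probability the test does not reject, P(Y < 7).
Summing C(10,j)·(3/5)^j·(2/5)^{10-j} for j = 0..6 gives 6032416/9765625.

6032416/9765625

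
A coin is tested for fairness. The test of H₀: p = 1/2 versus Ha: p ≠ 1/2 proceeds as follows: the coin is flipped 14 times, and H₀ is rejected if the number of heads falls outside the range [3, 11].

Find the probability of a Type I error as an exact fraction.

53/4096

α = P(Y ≤ 2 or Y ≥ 12 | p = 1/2), Y ~ Binomial(14, 1/2).
Each tail has probability (1 + 14 + 91)/16384; doubling gives α = 212/16384 = 53/4096.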